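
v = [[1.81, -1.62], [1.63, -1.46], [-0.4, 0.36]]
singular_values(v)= [3.31, 0.0]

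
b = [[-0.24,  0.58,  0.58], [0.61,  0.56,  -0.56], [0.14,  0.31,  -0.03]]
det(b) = -0.01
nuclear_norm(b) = 1.92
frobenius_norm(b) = 1.36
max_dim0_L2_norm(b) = 0.86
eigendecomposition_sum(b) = [[0.28, 0.51, -0.15], [0.33, 0.6, -0.17], [0.17, 0.31, -0.09]] + [[-0.52, 0.08, 0.7], [0.28, -0.04, -0.38], [-0.03, 0.0, 0.04]] + [[-0.01,  -0.01,  0.03], [0.00,  0.0,  -0.01], [-0.01,  -0.01,  0.02]]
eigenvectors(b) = [[0.61, 0.88, 0.77], [0.7, -0.47, -0.25], [0.37, 0.05, 0.59]]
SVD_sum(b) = [[-0.19, -0.12, 0.2], [0.62, 0.4, -0.65], [0.15, 0.09, -0.15]] + [[-0.05, 0.7, 0.38],[-0.01, 0.16, 0.09],[-0.01, 0.22, 0.12]] + [[-0.00, 0.0, -0.00], [-0.00, 0.00, -0.00], [0.01, -0.0, 0.0]]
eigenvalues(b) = [0.79, -0.52, 0.02]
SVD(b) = [[-0.28, -0.93, -0.22], [0.93, -0.22, -0.29], [0.22, -0.29, 0.93]] @ diag([1.053401570096153, 0.8582314198343236, 0.009163085076618074]) @ [[0.63,  0.40,  -0.66], [0.06,  -0.88,  -0.48], [0.77,  -0.26,  0.58]]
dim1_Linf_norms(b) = [0.58, 0.61, 0.31]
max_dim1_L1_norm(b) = 1.73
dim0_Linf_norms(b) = [0.61, 0.58, 0.58]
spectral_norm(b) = 1.05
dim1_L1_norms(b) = [1.4, 1.73, 0.48]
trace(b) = 0.29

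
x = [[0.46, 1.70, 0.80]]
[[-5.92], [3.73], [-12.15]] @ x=[[-2.72, -10.06, -4.74], [1.72, 6.34, 2.98], [-5.59, -20.66, -9.72]]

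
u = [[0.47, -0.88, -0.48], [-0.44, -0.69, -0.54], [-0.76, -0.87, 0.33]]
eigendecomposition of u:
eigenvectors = [[0.46, 0.57, 0.31], [0.69, 0.11, -0.47], [0.55, -0.81, 0.82]]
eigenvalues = [-1.41, 0.98, 0.54]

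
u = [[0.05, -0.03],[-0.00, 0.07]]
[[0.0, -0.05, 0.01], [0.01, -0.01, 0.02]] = u @ [[0.06, -1.07, 0.36],[0.09, -0.18, 0.3]]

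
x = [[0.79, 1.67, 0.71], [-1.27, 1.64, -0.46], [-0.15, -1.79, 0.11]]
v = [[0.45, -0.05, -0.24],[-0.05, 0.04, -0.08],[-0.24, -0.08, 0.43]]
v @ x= [[0.46, 1.10, 0.32], [-0.08, 0.13, -0.06], [-0.15, -1.3, -0.09]]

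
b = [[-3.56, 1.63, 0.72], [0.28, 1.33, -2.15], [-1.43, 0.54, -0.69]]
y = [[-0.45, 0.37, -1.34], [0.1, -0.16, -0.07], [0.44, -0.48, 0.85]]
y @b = [[3.62, -0.96, -0.19],[-0.3, -0.09, 0.46],[-2.92, 0.54, 0.76]]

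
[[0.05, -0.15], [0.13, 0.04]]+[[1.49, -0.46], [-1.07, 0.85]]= [[1.54,-0.61],[-0.94,0.89]]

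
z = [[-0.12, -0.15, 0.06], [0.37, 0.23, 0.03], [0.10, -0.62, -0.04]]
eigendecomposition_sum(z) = [[(-0.1+0j),(0.01-0j),(0.03-0j)], [0.06-0.00j,-0.01+0.00j,-0.02+0.00j], [(0.29-0j),(-0.04+0j),(-0.1+0j)]] + [[-0.01+0.10j, -0.08+0.05j, (0.01+0.02j)], [(0.15-0.03j), 0.12+0.10j, (0.03-0.03j)], [-0.10+0.29j, (-0.29+0.11j), 0.03+0.07j]] + [[(-0.01-0.1j),(-0.08-0.05j),0.01-0.02j], [0.15+0.03j,(0.12-0.1j),(0.03+0.03j)], [-0.10-0.29j,-0.29-0.11j,(0.03-0.07j)]]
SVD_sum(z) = [[-0.02, -0.16, -0.01],[0.04, 0.28, 0.01],[-0.08, -0.60, -0.03]] + [[-0.1, 0.01, 0.0], [0.33, -0.04, -0.01], [0.18, -0.02, -0.00]] + [[0.0, -0.0, 0.07], [0.00, -0.0, 0.02], [-0.00, 0.0, -0.01]]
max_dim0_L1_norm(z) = 1.0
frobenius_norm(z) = 0.79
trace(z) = 0.07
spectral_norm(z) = 0.68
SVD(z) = [[-0.24, -0.25, 0.94], [0.41, 0.85, 0.33], [-0.88, 0.46, -0.10]] @ diag([0.6829740938243312, 0.3947271794008808, 0.07026265727296875]) @ [[0.13,0.99,0.05], [0.99,-0.13,-0.02], [0.01,-0.05,1.0]]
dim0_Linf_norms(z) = [0.37, 0.62, 0.06]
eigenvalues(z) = [(-0.2+0j), (0.14+0.27j), (0.14-0.27j)]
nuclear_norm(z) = 1.15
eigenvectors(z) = [[0.31+0.00j,(-0.26+0.05j),-0.26-0.05j], [-0.20+0.00j,0.20+0.38j,(0.2-0.38j)], [-0.93+0.00j,-0.86+0.00j,(-0.86-0j)]]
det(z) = -0.02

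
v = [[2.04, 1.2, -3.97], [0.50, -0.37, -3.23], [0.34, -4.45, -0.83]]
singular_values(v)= [5.54, 4.63, 0.83]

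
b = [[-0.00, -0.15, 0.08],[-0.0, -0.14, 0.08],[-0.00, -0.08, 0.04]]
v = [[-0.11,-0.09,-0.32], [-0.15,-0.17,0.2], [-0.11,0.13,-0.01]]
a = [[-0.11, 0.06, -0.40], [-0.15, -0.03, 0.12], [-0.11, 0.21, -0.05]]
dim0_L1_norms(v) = [0.37, 0.39, 0.53]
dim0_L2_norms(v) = [0.22, 0.23, 0.38]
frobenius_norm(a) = 0.52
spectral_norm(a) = 0.44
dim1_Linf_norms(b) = [0.15, 0.14, 0.08]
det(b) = 0.00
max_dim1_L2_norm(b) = 0.17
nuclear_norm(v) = 0.81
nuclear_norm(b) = 0.26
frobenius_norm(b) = 0.25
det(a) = 0.02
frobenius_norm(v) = 0.49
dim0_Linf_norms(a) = [0.15, 0.21, 0.4]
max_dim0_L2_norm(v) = 0.38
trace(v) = -0.29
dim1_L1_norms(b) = [0.23, 0.22, 0.12]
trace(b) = -0.10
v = a + b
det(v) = 0.02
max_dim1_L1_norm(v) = 0.52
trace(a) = -0.19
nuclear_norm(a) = 0.82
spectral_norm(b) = 0.25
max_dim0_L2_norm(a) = 0.42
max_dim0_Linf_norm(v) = 0.32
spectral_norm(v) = 0.38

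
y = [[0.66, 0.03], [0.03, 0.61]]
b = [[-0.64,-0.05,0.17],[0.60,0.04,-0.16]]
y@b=[[-0.40, -0.03, 0.11], [0.35, 0.02, -0.09]]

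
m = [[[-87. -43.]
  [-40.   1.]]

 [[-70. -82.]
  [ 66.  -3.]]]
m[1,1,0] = 66.0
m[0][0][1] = -43.0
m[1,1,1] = -3.0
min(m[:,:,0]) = -87.0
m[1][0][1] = -82.0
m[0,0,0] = -87.0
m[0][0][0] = -87.0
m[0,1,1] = 1.0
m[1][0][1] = -82.0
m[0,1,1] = 1.0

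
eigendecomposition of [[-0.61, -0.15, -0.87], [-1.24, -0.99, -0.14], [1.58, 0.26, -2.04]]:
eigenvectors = [[0.26+0.36j,  (0.26-0.36j),  -0.30+0.00j], [-0.17+0.52j,  -0.17-0.52j,  0.94+0.00j], [(0.71+0j),  0.71-0.00j,  (-0.15+0j)]]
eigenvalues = [(-1.53+0.99j), (-1.53-0.99j), (-0.58+0j)]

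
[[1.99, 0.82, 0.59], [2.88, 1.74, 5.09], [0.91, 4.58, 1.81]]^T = [[1.99, 2.88, 0.91], [0.82, 1.74, 4.58], [0.59, 5.09, 1.81]]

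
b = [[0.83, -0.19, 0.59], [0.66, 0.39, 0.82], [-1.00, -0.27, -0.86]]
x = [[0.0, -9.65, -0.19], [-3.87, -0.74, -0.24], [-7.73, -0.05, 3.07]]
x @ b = [[-6.18, -3.71, -7.75], [-3.46, 0.51, -2.68], [-9.52, 0.62, -7.24]]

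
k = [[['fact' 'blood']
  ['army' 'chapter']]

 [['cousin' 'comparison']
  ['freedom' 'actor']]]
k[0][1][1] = 'chapter'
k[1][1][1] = 'actor'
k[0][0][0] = 'fact'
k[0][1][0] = 'army'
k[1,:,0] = ['cousin', 'freedom']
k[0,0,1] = 'blood'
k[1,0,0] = 'cousin'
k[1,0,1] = 'comparison'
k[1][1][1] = 'actor'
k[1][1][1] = 'actor'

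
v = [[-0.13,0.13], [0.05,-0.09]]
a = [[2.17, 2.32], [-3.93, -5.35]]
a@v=[[-0.17, 0.07], [0.24, -0.03]]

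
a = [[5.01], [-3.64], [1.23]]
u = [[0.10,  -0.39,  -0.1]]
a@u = [[0.5, -1.95, -0.50], [-0.36, 1.42, 0.36], [0.12, -0.48, -0.12]]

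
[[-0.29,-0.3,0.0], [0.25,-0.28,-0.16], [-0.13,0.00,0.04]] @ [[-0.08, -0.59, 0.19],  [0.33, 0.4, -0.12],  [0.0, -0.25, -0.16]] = [[-0.08, 0.05, -0.02], [-0.11, -0.22, 0.11], [0.01, 0.07, -0.03]]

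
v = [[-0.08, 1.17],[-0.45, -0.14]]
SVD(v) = [[-0.99,0.11], [0.11,0.99]] @ diag([1.178682850071201, 0.45618717534366343]) @ [[0.03, -1.0], [-1.0, -0.03]]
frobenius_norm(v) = 1.26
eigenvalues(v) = [(-0.11+0.72j), (-0.11-0.72j)]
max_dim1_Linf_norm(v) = 1.17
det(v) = 0.54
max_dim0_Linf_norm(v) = 1.17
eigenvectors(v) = [[(0.85+0j), (0.85-0j)],[(-0.02+0.53j), -0.02-0.53j]]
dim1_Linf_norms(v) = [1.17, 0.45]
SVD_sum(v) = [[-0.03, 1.17], [0.00, -0.13]] + [[-0.05, -0.00], [-0.45, -0.01]]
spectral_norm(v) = 1.18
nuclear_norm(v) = 1.63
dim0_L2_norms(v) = [0.46, 1.18]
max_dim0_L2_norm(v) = 1.18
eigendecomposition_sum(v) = [[-0.04+0.36j, (0.58+0.09j)], [-0.23-0.03j, (-0.07+0.36j)]] + [[-0.04-0.36j,(0.58-0.09j)], [-0.23+0.03j,(-0.07-0.36j)]]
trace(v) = -0.22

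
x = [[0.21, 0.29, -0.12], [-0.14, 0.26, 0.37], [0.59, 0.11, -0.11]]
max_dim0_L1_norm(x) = 0.94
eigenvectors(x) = [[(0.14+0.48j), (0.14-0.48j), 0.46+0.00j],[-0.43-0.28j, -0.43+0.28j, (0.67+0j)],[0.70+0.00j, (0.7-0j), (0.58+0j)]]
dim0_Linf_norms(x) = [0.59, 0.29, 0.37]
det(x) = 0.06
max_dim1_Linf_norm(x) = 0.59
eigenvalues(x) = [(-0.06+0.36j), (-0.06-0.36j), (0.48+0j)]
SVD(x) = [[-0.42, -0.38, -0.83], [0.3, -0.92, 0.26], [-0.86, -0.14, 0.5]] @ diag([0.6987871356534635, 0.45835315317620645, 0.20151656512221655]) @ [[-0.91, -0.19, 0.37], [-0.08, -0.79, -0.61], [0.41, -0.58, 0.71]]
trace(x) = 0.36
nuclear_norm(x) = 1.36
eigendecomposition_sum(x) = [[0.05+0.15j, (0.06-0.06j), (-0.11-0.05j)], [(-0.15-0.08j), -0.00+0.08j, (0.12-0.03j)], [0.23-0.01j, -0.06-0.10j, (-0.11+0.12j)]] + [[(0.05-0.15j), (0.06+0.06j), (-0.11+0.05j)], [-0.15+0.08j, -0.00-0.08j, (0.12+0.03j)], [0.23+0.01j, (-0.06+0.1j), -0.11-0.12j]] + [[0.10+0.00j,0.18-0.00j,0.09-0.00j], [(0.15+0j),(0.26-0j),0.13-0.00j], [0.13+0.00j,0.23-0.00j,(0.12-0j)]]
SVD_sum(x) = [[0.27, 0.06, -0.11], [-0.19, -0.04, 0.08], [0.54, 0.12, -0.22]] + [[0.01, 0.14, 0.10], [0.03, 0.33, 0.25], [0.0, 0.05, 0.04]] + [[-0.07, 0.1, -0.12], [0.02, -0.03, 0.04], [0.04, -0.06, 0.07]]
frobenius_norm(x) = 0.86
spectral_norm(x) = 0.70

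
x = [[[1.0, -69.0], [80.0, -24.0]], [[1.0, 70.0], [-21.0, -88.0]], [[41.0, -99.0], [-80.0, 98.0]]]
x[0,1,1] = -24.0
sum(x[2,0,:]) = -58.0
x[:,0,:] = [[1.0, -69.0], [1.0, 70.0], [41.0, -99.0]]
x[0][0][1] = -69.0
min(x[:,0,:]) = -99.0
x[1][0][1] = 70.0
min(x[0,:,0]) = 1.0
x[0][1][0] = 80.0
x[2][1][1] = 98.0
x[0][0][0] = 1.0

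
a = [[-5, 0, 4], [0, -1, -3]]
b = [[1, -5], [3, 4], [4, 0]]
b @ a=[[-5, 5, 19], [-15, -4, 0], [-20, 0, 16]]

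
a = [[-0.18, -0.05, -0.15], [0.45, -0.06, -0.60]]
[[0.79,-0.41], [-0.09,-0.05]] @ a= [[-0.33, -0.01, 0.13], [-0.01, 0.01, 0.04]]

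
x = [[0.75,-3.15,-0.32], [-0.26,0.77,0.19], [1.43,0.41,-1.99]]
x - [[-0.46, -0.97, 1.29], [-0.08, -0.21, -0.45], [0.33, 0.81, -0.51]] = [[1.21, -2.18, -1.61], [-0.18, 0.98, 0.64], [1.1, -0.40, -1.48]]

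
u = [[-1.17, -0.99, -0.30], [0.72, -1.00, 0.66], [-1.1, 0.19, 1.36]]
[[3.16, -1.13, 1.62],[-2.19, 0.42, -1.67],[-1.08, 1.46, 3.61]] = u @ [[-1.75, 0.22, -2.15], [-0.48, 0.52, 0.66], [-2.14, 1.18, 0.82]]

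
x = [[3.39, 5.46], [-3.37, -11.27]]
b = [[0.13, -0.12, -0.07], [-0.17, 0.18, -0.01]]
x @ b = [[-0.49, 0.58, -0.29], [1.48, -1.62, 0.35]]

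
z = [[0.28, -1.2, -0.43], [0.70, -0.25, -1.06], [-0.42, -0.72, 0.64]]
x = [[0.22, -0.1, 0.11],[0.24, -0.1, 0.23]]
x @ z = [[-0.05,-0.32,0.08],  [-0.1,-0.43,0.15]]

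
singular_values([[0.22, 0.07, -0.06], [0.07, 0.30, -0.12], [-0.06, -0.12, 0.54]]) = [0.61, 0.27, 0.18]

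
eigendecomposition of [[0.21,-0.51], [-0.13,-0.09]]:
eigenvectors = [[0.96, 0.75], [-0.28, 0.66]]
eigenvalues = [0.36, -0.24]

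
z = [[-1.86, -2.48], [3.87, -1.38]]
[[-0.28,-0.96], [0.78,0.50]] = z@[[0.19, 0.21],[-0.03, 0.23]]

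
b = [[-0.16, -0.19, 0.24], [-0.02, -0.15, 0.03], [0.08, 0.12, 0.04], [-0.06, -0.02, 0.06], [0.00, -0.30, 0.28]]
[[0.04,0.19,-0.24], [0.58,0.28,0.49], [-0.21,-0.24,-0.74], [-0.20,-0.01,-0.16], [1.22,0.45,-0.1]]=b @ [[4.39, 0.36, -0.76], [-4.53, -2.02, -4.1], [-0.49, -0.56, -4.76]]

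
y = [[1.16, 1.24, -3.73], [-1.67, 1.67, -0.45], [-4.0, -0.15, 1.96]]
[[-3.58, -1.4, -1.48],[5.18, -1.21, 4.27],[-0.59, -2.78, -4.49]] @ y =[[4.11,-6.56,11.08], [-9.05,3.76,-10.41], [21.92,-4.7,-5.35]]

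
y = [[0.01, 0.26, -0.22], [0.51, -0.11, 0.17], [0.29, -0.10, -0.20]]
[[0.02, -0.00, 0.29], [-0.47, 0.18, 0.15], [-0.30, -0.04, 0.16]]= y @ [[-0.90, 0.28, 0.58], [0.21, 0.35, 0.79], [0.10, 0.43, -0.35]]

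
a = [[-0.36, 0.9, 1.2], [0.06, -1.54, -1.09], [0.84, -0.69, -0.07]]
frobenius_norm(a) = 2.67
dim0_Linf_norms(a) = [0.84, 1.54, 1.2]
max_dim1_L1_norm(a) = 2.69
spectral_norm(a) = 2.50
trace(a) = -1.97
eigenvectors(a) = [[-0.53, -0.69, 0.59], [0.35, -0.54, -0.68], [-0.78, 0.48, -0.43]]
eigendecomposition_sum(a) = [[0.26, -0.01, 0.37], [-0.17, 0.0, -0.24], [0.39, -0.01, 0.54]] + [[-0.25,  -0.25,  0.06], [-0.2,  -0.2,  0.05], [0.18,  0.18,  -0.04]] + [[-0.37, 1.16, 0.77],[0.43, -1.34, -0.89],[0.28, -0.86, -0.57]]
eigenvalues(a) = [0.81, -0.49, -2.29]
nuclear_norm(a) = 3.77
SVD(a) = [[-0.6, 0.13, 0.79], [0.74, -0.27, 0.61], [0.3, 0.95, 0.07]] @ diag([2.496399813993428, 0.841441214224223, 0.43527537456010895]) @ [[0.20, -0.76, -0.62], [0.88, -0.14, 0.46], [-0.44, -0.64, 0.63]]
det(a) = 0.91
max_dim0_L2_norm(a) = 1.91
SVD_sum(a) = [[-0.31, 1.13, 0.93], [0.38, -1.40, -1.15], [0.15, -0.56, -0.46]] + [[0.1, -0.02, 0.05], [-0.2, 0.03, -0.11], [0.7, -0.11, 0.37]] + [[-0.15, -0.22, 0.22],[-0.12, -0.17, 0.17],[-0.01, -0.02, 0.02]]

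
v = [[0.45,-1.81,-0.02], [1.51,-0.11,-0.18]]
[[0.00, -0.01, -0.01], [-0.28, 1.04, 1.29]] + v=[[0.45, -1.82, -0.03], [1.23, 0.93, 1.11]]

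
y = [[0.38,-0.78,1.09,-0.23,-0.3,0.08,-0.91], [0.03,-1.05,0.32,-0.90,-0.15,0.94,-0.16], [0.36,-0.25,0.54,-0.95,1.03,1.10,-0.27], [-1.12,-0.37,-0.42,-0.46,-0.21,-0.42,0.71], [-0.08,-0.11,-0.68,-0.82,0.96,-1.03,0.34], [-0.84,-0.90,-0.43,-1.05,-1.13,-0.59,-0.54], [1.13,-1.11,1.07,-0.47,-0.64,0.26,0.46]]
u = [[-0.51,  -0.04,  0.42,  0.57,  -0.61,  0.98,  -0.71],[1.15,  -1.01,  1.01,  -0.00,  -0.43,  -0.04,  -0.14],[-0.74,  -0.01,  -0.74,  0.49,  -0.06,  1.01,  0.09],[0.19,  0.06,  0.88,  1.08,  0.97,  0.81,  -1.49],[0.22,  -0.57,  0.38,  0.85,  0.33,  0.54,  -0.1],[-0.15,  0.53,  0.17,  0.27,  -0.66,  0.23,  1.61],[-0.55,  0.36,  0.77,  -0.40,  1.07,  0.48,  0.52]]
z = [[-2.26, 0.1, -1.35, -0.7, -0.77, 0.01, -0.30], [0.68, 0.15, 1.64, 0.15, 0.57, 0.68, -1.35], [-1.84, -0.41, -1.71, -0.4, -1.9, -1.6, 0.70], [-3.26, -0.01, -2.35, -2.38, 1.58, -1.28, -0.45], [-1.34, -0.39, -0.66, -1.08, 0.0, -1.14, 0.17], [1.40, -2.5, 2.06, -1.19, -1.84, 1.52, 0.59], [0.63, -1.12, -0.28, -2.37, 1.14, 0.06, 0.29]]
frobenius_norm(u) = 4.72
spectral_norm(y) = 3.12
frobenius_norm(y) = 4.96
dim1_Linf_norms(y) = [1.09, 1.05, 1.1, 1.12, 1.03, 1.13, 1.13]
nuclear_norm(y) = 11.27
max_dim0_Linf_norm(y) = 1.13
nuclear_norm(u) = 10.86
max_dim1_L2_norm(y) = 2.17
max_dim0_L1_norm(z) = 11.41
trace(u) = -0.10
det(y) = 4.42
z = u @ y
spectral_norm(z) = 7.08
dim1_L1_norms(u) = [3.84, 3.78, 3.14, 5.48, 2.99, 3.62, 4.15]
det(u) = 3.76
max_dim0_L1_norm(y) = 4.88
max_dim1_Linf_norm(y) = 1.13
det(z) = 16.53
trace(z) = -4.39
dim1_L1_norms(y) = [3.77, 3.55, 4.5, 3.71, 4.02, 5.48, 5.14]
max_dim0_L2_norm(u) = 2.37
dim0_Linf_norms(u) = [1.15, 1.01, 1.01, 1.08, 1.07, 1.01, 1.61]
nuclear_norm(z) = 18.70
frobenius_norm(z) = 9.32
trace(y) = 0.24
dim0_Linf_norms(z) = [3.26, 2.5, 2.35, 2.38, 1.9, 1.6, 1.35]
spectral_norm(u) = 3.01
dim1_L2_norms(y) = [1.71, 1.72, 1.93, 1.58, 1.8, 2.17, 2.14]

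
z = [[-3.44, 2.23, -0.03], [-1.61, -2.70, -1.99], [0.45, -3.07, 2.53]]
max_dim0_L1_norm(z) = 8.0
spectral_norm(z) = 5.03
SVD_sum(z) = [[-1.70, 2.92, -0.99], [0.44, -0.75, 0.25], [1.68, -2.88, 0.98]] + [[-0.76, -0.62, -0.53], [-2.42, -1.98, -1.68], [-0.14, -0.12, -0.10]] + [[-0.98, -0.07, 1.49], [0.37, 0.03, -0.56], [-1.09, -0.07, 1.65]]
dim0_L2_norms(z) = [3.82, 4.66, 3.22]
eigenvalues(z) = [(-3.51+1.68j), (-3.51-1.68j), (3.4+0j)]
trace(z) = -3.61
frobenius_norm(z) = 6.83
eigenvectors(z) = [[(0.76+0j), (0.76-0j), (-0.1+0j)], [-0.02+0.58j, (-0.02-0.58j), -0.29+0.00j], [-0.14+0.25j, -0.14-0.25j, 0.95+0.00j]]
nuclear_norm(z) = 11.50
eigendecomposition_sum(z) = [[-1.69+1.03j, 1.05+2.00j, 0.14+0.71j], [-0.73-1.32j, -1.55+0.73j, -0.54+0.08j], [-0.03-0.76j, -0.86-0.02j, (-0.26-0.08j)]] + [[-1.69-1.03j, 1.05-2.00j, (0.14-0.71j)],[(-0.73+1.32j), -1.55-0.73j, -0.54-0.08j],[-0.03+0.76j, -0.86+0.02j, -0.26+0.08j]] + [[-0.05+0.00j, (0.14-0j), -0.31+0.00j],  [-0.15+0.00j, 0.40-0.00j, -0.91+0.00j],  [(0.52-0j), (-1.35+0j), (3.05-0j)]]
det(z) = 51.42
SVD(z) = [[-0.70,  -0.3,  0.65], [0.18,  -0.95,  -0.25], [0.69,  -0.06,  0.72]] @ diag([5.026938229789017, 3.7228354934249164, 2.7474147707947774]) @ [[0.48, -0.83, 0.28], [0.68, 0.56, 0.47], [-0.55, -0.04, 0.83]]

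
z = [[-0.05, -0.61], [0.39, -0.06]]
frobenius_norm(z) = 0.73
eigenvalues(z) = [(-0.06+0.49j), (-0.06-0.49j)]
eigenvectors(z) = [[(0.78+0j), (0.78-0j)], [(0.01-0.62j), 0.01+0.62j]]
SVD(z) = [[1.0, 0.08], [0.08, -1.0]] @ diag([0.6131294820488521, 0.3929023265933996]) @ [[-0.03, -1.00], [-1.0, 0.03]]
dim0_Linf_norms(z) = [0.39, 0.61]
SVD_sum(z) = [[-0.02, -0.61], [-0.00, -0.05]] + [[-0.03, 0.00], [0.39, -0.01]]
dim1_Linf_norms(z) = [0.61, 0.39]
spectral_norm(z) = 0.61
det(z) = 0.24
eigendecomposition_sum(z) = [[-0.03+0.24j, -0.30-0.03j], [(0.19+0.02j), (-0.03+0.24j)]] + [[(-0.03-0.24j),  (-0.3+0.03j)], [0.19-0.02j,  (-0.03-0.24j)]]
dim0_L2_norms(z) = [0.39, 0.61]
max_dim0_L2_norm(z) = 0.61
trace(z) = -0.11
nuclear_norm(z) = 1.01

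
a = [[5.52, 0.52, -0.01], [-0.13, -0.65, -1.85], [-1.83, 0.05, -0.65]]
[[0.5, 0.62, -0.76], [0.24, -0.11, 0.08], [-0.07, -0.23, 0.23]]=a @ [[0.09, 0.11, -0.13], [0.01, 0.03, -0.09], [-0.14, 0.04, 0.0]]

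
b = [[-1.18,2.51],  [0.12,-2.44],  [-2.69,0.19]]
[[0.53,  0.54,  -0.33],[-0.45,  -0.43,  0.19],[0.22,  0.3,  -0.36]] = b @ [[-0.07, -0.1, 0.13], [0.18, 0.17, -0.07]]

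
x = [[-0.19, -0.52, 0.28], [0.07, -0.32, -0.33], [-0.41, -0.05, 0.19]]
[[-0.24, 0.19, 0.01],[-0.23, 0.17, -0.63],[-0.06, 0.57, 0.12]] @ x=[[0.05, 0.06, -0.13], [0.31, 0.1, -0.24], [0.0, -0.16, -0.18]]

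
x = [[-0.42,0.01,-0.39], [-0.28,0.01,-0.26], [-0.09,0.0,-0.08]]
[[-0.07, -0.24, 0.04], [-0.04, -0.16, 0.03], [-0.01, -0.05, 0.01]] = x @[[-0.23, 0.23, -0.31], [-0.27, 0.16, 0.40], [0.41, 0.36, 0.23]]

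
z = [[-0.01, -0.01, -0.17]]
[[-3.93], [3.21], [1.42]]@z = [[0.04, 0.04, 0.67],[-0.03, -0.03, -0.55],[-0.01, -0.01, -0.24]]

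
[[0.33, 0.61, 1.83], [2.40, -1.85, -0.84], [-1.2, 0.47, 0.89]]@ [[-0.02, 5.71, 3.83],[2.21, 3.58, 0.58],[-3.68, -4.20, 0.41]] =[[-5.39, -3.62, 2.37], [-1.05, 10.61, 7.77], [-2.21, -8.91, -3.96]]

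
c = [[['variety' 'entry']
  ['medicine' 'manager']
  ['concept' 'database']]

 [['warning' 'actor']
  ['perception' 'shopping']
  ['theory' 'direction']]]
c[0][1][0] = 'medicine'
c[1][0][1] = 'actor'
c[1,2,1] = 'direction'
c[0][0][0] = 'variety'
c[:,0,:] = [['variety', 'entry'], ['warning', 'actor']]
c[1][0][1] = 'actor'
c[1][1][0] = 'perception'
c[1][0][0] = 'warning'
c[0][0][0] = 'variety'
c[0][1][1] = 'manager'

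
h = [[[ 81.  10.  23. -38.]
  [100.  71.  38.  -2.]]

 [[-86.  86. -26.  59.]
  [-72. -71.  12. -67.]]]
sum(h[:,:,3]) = -48.0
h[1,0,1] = 86.0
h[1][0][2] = -26.0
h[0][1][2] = 38.0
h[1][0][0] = -86.0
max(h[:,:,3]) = 59.0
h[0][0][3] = -38.0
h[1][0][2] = -26.0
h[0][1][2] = 38.0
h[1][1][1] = -71.0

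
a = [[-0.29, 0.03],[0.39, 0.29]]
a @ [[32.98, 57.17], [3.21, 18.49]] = [[-9.47, -16.02], [13.79, 27.66]]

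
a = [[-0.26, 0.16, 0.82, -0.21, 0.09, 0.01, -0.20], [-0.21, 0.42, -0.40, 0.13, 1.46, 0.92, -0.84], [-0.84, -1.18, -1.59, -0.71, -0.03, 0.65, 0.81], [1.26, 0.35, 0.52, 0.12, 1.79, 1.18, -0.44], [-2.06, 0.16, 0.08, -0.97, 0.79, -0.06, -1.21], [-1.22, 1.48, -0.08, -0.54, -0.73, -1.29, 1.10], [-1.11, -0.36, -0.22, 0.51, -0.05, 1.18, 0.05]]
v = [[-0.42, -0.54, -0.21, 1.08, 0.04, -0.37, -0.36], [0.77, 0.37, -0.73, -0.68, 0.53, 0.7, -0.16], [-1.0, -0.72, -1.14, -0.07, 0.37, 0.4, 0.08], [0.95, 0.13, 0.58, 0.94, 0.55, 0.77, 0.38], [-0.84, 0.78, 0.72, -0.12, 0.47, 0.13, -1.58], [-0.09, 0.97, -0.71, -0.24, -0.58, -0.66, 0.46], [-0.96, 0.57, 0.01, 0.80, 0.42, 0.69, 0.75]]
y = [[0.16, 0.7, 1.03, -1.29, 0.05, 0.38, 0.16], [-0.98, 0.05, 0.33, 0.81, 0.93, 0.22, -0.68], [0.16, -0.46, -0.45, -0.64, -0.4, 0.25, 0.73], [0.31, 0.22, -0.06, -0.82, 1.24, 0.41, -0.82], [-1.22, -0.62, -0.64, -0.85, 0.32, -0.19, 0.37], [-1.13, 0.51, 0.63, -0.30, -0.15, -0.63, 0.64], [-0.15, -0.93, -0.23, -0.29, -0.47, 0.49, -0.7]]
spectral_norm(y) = 2.23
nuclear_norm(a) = 13.22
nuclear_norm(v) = 10.86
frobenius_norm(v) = 4.58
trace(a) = -1.76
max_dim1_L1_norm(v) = 4.64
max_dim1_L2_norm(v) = 2.14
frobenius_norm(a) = 5.97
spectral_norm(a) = 3.71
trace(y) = -2.07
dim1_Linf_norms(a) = [0.82, 1.46, 1.59, 1.79, 2.06, 1.48, 1.18]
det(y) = 0.03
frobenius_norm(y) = 4.41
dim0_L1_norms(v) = [5.03, 4.08, 4.1, 3.93, 2.96, 3.72, 3.77]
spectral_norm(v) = 2.25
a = v + y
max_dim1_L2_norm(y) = 1.85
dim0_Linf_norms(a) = [2.06, 1.48, 1.59, 0.97, 1.79, 1.29, 1.21]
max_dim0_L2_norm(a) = 3.06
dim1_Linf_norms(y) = [1.29, 0.98, 0.73, 1.24, 1.22, 1.13, 0.93]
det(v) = 0.10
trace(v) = 0.31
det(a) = 0.97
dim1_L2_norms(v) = [1.4, 1.59, 1.77, 1.78, 2.14, 1.58, 1.76]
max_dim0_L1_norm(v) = 5.03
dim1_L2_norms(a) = [0.93, 2.02, 2.49, 2.6, 2.7, 2.72, 1.75]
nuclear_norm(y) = 10.06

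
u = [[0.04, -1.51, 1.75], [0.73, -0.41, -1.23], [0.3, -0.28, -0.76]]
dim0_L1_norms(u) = [1.07, 2.2, 3.74]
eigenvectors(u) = [[0.23+0.00j, -0.85+0.00j, -0.85-0.00j],[(0.8+0j), -0.29+0.39j, (-0.29-0.39j)],[0.55+0.00j, (-0.21+0.03j), (-0.21-0.03j)]]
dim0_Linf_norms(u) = [0.73, 1.51, 1.75]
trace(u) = -1.13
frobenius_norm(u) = 2.88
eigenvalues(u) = [(-1.04+0j), (-0.04+0.64j), (-0.04-0.64j)]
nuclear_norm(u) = 4.04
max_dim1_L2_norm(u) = 2.31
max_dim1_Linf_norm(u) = 1.75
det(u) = -0.42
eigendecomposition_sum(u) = [[0.12+0.00j, 0.05+0.00j, (-0.56+0j)], [(0.43+0j), (0.16+0j), (-1.94+0j)], [0.29+0.00j, (0.11+0j), -1.33+0.00j]] + [[-0.04+0.35j, (-0.78-0.04j), (1.15-0.09j)], [0.15+0.14j, -0.29+0.35j, 0.35-0.57j], [0.09j, -0.20+0.02j, 0.28-0.07j]] + [[-0.04-0.35j, (-0.78+0.04j), (1.15+0.09j)], [(0.15-0.14j), -0.29-0.35j, 0.35+0.57j], [-0.09j, (-0.2-0.02j), (0.28+0.07j)]]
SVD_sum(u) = [[-0.29, -0.98, 1.97], [0.13, 0.44, -0.89], [0.08, 0.26, -0.52]] + [[0.33,-0.53,-0.22], [0.55,-0.88,-0.36], [0.31,-0.5,-0.2]] + [[-0.00,-0.00,-0.0], [0.05,0.02,0.02], [-0.09,-0.04,-0.03]]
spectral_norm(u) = 2.50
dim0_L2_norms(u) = [0.79, 1.59, 2.27]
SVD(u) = [[0.88, 0.47, 0.01], [-0.40, 0.77, -0.50], [-0.24, 0.44, 0.87]] @ diag([2.503337067307448, 1.4223933544633662, 0.11916657510811256]) @ [[-0.13, -0.44, 0.89], [0.5, -0.80, -0.33], [-0.86, -0.4, -0.33]]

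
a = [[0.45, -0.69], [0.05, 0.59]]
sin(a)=[[0.44,-0.60], [0.04,0.57]]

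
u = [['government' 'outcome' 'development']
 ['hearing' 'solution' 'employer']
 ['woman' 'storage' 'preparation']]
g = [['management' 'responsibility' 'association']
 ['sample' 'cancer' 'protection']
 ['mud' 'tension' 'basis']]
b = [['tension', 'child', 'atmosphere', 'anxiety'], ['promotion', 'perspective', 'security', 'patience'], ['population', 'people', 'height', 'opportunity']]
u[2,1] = 'storage'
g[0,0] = 'management'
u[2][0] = 'woman'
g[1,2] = 'protection'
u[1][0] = 'hearing'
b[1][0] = 'promotion'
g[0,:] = ['management', 'responsibility', 'association']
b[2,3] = 'opportunity'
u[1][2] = 'employer'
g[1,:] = ['sample', 'cancer', 'protection']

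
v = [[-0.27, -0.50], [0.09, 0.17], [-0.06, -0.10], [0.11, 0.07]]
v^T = [[-0.27, 0.09, -0.06, 0.11],  [-0.50, 0.17, -0.10, 0.07]]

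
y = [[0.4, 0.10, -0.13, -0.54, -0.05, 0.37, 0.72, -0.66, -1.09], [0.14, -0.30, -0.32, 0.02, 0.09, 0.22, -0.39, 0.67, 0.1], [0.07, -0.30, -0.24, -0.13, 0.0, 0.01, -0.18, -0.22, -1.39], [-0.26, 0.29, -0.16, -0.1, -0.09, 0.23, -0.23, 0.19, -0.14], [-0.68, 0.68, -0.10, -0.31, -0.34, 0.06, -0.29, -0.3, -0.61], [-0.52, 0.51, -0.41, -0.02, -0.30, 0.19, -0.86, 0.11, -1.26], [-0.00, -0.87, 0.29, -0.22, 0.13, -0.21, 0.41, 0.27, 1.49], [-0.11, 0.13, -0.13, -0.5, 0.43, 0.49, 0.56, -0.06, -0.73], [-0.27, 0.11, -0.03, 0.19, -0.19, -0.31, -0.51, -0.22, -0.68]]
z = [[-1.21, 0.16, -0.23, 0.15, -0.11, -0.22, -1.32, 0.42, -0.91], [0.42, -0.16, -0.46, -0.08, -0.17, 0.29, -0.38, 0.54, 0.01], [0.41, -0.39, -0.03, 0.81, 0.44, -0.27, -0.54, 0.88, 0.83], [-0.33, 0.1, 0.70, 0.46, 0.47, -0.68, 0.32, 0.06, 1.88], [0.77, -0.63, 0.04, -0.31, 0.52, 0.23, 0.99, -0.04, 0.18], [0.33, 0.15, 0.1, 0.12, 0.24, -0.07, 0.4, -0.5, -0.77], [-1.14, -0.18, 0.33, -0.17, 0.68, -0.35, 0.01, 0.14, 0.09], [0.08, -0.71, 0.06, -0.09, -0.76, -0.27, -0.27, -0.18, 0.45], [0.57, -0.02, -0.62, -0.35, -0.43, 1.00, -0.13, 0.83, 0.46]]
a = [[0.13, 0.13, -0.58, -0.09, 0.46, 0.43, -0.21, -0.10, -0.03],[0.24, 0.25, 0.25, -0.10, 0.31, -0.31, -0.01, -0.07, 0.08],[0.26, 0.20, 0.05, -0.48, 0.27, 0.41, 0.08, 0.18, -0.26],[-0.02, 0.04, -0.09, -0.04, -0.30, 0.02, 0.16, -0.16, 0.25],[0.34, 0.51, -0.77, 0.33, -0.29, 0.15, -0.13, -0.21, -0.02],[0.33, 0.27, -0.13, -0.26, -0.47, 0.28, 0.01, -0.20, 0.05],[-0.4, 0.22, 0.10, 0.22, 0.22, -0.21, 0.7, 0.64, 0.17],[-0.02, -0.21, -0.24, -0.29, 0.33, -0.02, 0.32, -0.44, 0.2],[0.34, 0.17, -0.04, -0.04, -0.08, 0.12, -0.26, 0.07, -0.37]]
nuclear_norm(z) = 11.26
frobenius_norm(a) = 2.51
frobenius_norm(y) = 4.13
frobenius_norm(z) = 4.86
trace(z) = -0.20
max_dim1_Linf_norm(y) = 1.49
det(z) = -0.00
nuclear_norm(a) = 6.14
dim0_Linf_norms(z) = [1.21, 0.71, 0.7, 0.81, 0.76, 1.0, 1.32, 0.88, 1.88]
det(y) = -0.00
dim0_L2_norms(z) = [2.06, 1.08, 1.12, 1.08, 1.42, 1.39, 1.87, 1.5, 2.47]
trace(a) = 0.27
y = a @ z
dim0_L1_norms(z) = [5.26, 2.5, 2.57, 2.54, 3.82, 3.38, 4.36, 3.59, 5.58]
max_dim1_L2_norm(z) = 2.27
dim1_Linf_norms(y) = [1.09, 0.67, 1.39, 0.29, 0.68, 1.26, 1.49, 0.73, 0.68]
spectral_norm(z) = 2.82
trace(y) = -0.72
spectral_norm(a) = 1.54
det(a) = -0.00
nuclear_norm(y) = 8.48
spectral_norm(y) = 3.23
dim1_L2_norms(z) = [2.09, 0.98, 1.73, 2.27, 1.56, 1.11, 1.44, 1.22, 1.71]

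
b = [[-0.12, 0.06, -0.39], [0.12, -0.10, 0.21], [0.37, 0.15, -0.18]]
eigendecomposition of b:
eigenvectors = [[(-0.68+0j), -0.68-0.00j, (0.35+0j)], [(0.41+0.18j), 0.41-0.18j, (-0.93+0j)], [(0.02+0.59j), (0.02-0.59j), -0.15+0.00j]]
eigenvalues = [(-0.14+0.32j), (-0.14-0.32j), (-0.11+0j)]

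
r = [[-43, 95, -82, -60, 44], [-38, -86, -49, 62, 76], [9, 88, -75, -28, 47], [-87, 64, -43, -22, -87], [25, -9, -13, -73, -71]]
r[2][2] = -75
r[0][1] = 95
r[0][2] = -82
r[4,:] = [25, -9, -13, -73, -71]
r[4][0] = 25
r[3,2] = -43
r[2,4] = 47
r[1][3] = 62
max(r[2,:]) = 88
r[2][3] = -28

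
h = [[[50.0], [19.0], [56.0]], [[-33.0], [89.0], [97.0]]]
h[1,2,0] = 97.0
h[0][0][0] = 50.0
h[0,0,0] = 50.0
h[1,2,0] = 97.0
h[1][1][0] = 89.0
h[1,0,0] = -33.0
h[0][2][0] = 56.0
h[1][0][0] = -33.0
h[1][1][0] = 89.0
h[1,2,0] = 97.0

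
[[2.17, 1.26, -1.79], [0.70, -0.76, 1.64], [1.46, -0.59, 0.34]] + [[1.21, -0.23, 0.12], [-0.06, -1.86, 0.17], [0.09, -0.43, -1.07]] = [[3.38, 1.03, -1.67],  [0.64, -2.62, 1.81],  [1.55, -1.02, -0.73]]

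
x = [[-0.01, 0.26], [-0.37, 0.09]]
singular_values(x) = [0.39, 0.24]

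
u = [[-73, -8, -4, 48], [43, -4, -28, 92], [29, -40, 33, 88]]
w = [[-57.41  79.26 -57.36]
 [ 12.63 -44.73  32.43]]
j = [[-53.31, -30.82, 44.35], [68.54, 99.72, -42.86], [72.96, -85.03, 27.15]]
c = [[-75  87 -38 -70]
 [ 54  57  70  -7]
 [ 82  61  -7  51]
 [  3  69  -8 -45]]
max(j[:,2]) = 44.35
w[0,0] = -57.41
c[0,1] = 87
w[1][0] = 12.63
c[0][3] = -70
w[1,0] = 12.63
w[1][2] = 32.43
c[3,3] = -45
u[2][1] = -40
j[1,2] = -42.86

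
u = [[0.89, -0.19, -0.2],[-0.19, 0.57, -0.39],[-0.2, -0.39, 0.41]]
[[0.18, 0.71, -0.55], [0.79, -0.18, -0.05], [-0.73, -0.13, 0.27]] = u @ [[0.12, 0.90, -0.33],[0.72, 0.17, 0.41],[-1.04, 0.28, 0.88]]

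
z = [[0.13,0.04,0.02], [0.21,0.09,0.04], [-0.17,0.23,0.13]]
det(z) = 0.00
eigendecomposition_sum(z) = [[0.0, -0.0, 0.0], [-0.02, 0.01, -0.00], [0.03, -0.02, 0.0]] + [[0.07,-0.02,-0.01], [0.11,-0.04,-0.02], [-0.34,0.11,0.06]] + [[0.06, 0.06, 0.03],[0.12, 0.12, 0.06],[0.14, 0.14, 0.07]]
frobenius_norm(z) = 0.41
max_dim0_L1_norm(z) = 0.51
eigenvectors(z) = [[0.0, -0.18, 0.33], [-0.46, -0.29, 0.61], [0.89, 0.94, 0.72]]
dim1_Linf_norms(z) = [0.13, 0.21, 0.23]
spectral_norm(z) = 0.32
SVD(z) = [[-0.23, -0.45, 0.86], [-0.32, -0.80, -0.5], [0.92, -0.39, 0.04]] @ diag([0.3235216395509685, 0.2583137149980888, 0.0027880792921855936]) @ [[-0.78, 0.54, 0.32], [-0.62, -0.70, -0.36], [0.03, -0.47, 0.88]]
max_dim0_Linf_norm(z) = 0.23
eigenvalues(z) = [0.01, 0.09, 0.25]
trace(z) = 0.35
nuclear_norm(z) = 0.58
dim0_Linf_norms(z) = [0.21, 0.23, 0.13]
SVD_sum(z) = [[0.06, -0.04, -0.02], [0.08, -0.06, -0.03], [-0.23, 0.16, 0.09]] + [[0.07,  0.08,  0.04], [0.13,  0.14,  0.07], [0.06,  0.07,  0.04]] + [[0.0, -0.00, 0.0], [-0.0, 0.00, -0.0], [0.0, -0.0, 0.0]]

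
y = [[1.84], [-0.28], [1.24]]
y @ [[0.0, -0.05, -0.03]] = [[0.0, -0.09, -0.06],[0.0, 0.01, 0.01],[0.00, -0.06, -0.04]]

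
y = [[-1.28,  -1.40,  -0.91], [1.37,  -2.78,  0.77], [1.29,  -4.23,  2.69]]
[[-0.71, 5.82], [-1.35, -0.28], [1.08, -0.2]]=y@[[-1.00, -2.32],[0.42, -1.34],[1.54, -1.07]]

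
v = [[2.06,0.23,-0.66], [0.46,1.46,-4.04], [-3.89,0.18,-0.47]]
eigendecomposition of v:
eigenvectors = [[-0.36, -0.02, -0.00], [-0.87, -0.92, 0.95], [0.34, -0.39, 0.33]]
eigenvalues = [3.23, -0.25, 0.07]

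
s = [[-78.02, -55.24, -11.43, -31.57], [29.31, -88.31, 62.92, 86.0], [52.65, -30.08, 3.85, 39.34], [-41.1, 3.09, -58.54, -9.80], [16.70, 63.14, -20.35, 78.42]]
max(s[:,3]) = 86.0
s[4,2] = -20.35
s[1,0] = 29.31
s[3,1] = 3.09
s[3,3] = -9.8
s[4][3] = 78.42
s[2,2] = 3.85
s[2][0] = 52.65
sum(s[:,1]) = -107.39999999999999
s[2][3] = 39.34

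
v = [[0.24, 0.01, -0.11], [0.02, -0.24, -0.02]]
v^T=[[0.24, 0.02], [0.01, -0.24], [-0.11, -0.02]]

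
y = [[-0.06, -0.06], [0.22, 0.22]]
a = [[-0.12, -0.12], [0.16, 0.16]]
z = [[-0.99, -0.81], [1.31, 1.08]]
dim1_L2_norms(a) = [0.17, 0.23]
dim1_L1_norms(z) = [1.8, 2.39]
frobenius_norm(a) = 0.28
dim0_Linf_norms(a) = [0.16, 0.16]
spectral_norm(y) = 0.32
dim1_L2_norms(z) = [1.28, 1.7]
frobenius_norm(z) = 2.13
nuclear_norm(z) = 2.13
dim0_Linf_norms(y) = [0.22, 0.22]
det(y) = -0.00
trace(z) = 0.09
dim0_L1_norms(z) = [2.3, 1.89]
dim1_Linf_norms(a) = [0.12, 0.16]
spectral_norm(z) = 2.13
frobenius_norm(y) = 0.32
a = z @ y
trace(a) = 0.04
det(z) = -0.01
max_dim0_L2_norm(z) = 1.64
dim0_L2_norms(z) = [1.64, 1.35]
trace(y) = 0.16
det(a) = -0.00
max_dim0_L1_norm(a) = 0.28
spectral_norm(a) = 0.28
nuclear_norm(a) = 0.28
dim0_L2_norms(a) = [0.2, 0.2]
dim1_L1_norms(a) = [0.24, 0.32]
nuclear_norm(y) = 0.32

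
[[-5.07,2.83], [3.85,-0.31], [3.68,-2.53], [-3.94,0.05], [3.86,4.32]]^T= [[-5.07, 3.85, 3.68, -3.94, 3.86], [2.83, -0.31, -2.53, 0.05, 4.32]]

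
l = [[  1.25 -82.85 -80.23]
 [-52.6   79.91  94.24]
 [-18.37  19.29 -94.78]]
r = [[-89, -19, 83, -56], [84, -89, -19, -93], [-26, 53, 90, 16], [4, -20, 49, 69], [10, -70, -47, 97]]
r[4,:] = [10, -70, -47, 97]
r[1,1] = -89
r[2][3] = 16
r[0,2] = 83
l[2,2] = -94.78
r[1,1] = -89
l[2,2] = -94.78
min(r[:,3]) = -93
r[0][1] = -19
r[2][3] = 16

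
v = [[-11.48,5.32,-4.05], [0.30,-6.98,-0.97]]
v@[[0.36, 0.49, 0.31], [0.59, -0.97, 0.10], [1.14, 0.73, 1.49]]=[[-5.61, -13.74, -9.06], [-5.12, 6.21, -2.05]]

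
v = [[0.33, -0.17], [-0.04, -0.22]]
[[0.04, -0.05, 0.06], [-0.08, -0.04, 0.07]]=v@[[0.28, -0.06, 0.02],[0.32, 0.17, -0.31]]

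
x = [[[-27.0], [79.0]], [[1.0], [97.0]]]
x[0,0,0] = -27.0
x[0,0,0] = -27.0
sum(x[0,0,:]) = -27.0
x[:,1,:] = [[79.0], [97.0]]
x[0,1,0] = 79.0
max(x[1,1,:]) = 97.0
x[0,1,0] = 79.0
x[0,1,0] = 79.0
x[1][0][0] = 1.0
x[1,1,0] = 97.0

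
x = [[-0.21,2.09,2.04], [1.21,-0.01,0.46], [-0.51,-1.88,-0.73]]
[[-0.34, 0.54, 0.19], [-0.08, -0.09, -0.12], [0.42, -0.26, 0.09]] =x@[[-0.09,-0.12,-0.15], [-0.22,0.12,-0.06], [0.05,0.13,0.14]]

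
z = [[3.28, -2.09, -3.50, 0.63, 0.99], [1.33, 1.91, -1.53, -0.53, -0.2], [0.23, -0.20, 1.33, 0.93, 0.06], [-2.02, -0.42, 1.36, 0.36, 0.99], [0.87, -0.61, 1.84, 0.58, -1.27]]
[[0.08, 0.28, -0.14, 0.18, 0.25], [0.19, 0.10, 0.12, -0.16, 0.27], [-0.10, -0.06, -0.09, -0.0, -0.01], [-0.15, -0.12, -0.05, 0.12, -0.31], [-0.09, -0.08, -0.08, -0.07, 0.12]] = z @ [[0.01, -0.0, -0.0, -0.02, 0.13], [0.04, -0.00, 0.04, -0.07, 0.04], [-0.05, -0.08, 0.0, -0.01, 0.01], [-0.03, 0.05, -0.09, 0.0, -0.05], [-0.03, -0.03, 0.0, 0.06, -0.03]]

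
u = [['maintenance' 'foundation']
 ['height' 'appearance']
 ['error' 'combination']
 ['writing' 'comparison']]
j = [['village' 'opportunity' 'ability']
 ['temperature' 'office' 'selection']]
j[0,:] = ['village', 'opportunity', 'ability']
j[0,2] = 'ability'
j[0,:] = ['village', 'opportunity', 'ability']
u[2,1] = 'combination'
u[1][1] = 'appearance'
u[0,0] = 'maintenance'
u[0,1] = 'foundation'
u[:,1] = ['foundation', 'appearance', 'combination', 'comparison']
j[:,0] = ['village', 'temperature']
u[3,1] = 'comparison'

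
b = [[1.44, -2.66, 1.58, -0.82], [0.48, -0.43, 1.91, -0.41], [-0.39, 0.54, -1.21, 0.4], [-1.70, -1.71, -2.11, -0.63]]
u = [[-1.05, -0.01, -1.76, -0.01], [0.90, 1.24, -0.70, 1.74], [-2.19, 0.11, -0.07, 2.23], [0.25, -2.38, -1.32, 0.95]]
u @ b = [[-0.81, 1.86, 0.47, 0.17], [-0.79, -6.28, 0.97, -2.62], [-6.86, 1.93, -7.87, 0.32], [-1.88, -1.98, -4.56, -0.36]]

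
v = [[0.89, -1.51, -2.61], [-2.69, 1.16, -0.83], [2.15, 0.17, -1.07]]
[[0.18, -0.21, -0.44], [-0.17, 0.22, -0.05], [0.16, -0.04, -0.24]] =v @ [[0.06, -0.03, -0.03], [-0.03, 0.12, -0.00], [-0.03, -0.00, 0.16]]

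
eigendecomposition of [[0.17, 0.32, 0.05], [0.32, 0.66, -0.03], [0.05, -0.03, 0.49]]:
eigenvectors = [[-0.89, 0.44, 0.11], [0.44, 0.90, -0.04], [0.12, -0.01, 0.99]]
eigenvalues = [0.01, 0.82, 0.5]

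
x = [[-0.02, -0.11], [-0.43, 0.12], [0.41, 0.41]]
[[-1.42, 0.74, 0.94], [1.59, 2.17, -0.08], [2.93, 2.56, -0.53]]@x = [[0.1, 0.63], [-1.0, 0.05], [-1.38, -0.23]]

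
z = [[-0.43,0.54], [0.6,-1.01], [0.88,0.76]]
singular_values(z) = [1.39, 1.13]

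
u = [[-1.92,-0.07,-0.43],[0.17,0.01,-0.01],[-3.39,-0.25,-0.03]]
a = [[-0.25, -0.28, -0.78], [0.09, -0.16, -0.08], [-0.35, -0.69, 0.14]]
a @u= [[3.08, 0.21, 0.13], [0.07, 0.01, -0.03], [0.08, -0.02, 0.15]]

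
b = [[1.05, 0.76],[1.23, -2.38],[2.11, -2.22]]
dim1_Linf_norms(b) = [1.05, 2.38, 2.22]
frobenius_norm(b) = 4.27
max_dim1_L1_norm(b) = 4.33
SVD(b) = [[-0.0, 0.92], [-0.66, -0.31], [-0.75, 0.26]] @ diag([4.029228027596471, 1.4153520769162182]) @ [[-0.6, 0.80], [0.80, 0.6]]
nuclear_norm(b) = 5.44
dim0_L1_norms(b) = [4.39, 5.36]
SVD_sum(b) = [[0.01, -0.01], [1.58, -2.12], [1.81, -2.44]] + [[1.04, 0.77], [-0.35, -0.26], [0.3, 0.22]]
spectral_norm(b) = 4.03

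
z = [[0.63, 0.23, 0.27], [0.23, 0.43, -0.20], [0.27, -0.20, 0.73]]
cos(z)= [[0.76, -0.09, -0.15], [-0.09, 0.87, 0.08], [-0.15, 0.08, 0.7]]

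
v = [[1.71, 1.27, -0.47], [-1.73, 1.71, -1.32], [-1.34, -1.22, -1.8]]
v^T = [[1.71, -1.73, -1.34], [1.27, 1.71, -1.22], [-0.47, -1.32, -1.80]]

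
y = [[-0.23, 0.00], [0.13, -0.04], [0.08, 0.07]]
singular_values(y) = [0.28, 0.08]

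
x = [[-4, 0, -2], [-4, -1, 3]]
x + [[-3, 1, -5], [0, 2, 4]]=[[-7, 1, -7], [-4, 1, 7]]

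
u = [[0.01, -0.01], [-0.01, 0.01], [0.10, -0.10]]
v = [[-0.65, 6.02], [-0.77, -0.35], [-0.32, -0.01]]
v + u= [[-0.64,  6.01], [-0.78,  -0.34], [-0.22,  -0.11]]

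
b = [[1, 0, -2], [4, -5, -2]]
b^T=[[1, 4], [0, -5], [-2, -2]]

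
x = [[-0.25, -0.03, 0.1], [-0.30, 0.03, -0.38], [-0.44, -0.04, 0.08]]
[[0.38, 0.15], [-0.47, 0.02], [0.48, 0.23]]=x@[[-0.74, -0.34], [-0.42, -1.86], [1.78, 0.06]]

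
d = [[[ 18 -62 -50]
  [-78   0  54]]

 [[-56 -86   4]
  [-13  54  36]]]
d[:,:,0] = [[18, -78], [-56, -13]]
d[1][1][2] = 36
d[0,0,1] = -62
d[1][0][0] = -56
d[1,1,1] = 54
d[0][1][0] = -78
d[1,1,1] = 54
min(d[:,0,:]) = -86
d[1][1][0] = -13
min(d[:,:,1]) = -86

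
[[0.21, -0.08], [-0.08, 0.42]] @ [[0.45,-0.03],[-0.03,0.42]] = [[0.10, -0.04], [-0.05, 0.18]]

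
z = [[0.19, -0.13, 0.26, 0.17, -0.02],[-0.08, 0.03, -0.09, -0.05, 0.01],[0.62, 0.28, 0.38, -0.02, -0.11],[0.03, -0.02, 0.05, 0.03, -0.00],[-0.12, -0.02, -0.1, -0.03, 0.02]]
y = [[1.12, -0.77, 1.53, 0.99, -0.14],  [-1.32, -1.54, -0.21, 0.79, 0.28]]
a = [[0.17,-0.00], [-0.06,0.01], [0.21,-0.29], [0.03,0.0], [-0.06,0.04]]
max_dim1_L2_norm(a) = 0.36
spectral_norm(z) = 0.85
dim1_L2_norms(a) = [0.17, 0.06, 0.36, 0.03, 0.07]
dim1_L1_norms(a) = [0.17, 0.07, 0.5, 0.03, 0.1]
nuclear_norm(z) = 1.18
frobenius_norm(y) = 3.17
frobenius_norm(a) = 0.41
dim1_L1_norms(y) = [4.55, 4.14]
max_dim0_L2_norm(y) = 1.73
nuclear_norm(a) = 0.52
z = a @ y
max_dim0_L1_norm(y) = 2.44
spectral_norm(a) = 0.38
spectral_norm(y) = 2.29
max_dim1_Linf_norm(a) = 0.29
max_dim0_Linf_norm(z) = 0.62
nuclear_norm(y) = 4.48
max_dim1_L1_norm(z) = 1.41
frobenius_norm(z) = 0.90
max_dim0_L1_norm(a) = 0.53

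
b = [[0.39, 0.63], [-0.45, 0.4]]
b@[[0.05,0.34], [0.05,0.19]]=[[0.05,0.25], [-0.00,-0.08]]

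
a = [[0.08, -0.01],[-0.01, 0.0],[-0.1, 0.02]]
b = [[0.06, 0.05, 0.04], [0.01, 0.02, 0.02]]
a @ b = [[0.00, 0.00, 0.0], [-0.00, -0.00, -0.00], [-0.01, -0.0, -0.00]]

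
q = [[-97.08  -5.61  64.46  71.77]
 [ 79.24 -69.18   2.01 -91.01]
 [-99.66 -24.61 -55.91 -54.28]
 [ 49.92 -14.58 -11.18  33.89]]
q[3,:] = [49.92, -14.58, -11.18, 33.89]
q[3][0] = 49.92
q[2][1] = -24.61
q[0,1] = -5.61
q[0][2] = 64.46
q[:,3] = [71.77, -91.01, -54.28, 33.89]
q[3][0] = 49.92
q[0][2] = 64.46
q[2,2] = -55.91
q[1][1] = -69.18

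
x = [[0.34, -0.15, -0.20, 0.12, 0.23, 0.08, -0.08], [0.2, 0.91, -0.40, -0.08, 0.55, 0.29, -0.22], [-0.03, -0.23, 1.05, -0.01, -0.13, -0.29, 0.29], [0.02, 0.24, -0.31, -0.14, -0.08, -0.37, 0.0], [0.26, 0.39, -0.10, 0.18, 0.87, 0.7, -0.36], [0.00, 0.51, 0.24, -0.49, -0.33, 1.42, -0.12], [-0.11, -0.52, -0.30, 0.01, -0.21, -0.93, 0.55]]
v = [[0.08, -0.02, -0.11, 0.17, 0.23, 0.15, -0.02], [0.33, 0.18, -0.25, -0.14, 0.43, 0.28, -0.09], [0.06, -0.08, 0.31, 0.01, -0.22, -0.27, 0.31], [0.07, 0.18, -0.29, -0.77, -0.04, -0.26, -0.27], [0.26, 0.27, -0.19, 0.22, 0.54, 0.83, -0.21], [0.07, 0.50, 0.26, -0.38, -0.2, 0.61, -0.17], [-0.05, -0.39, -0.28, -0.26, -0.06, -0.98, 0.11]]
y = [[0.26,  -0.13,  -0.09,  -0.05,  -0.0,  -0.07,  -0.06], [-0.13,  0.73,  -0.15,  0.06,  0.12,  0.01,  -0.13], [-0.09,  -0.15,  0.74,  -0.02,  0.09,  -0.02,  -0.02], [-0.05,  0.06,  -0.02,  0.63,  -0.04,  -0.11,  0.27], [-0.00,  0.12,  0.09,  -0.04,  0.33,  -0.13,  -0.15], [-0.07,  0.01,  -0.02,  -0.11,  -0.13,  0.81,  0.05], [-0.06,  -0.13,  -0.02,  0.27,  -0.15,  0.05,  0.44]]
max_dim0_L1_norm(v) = 3.38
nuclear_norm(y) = 3.94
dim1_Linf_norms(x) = [0.34, 0.91, 1.05, 0.37, 0.87, 1.42, 0.93]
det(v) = 0.00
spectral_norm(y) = 0.91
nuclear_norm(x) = 6.17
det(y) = 0.00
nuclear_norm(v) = 4.14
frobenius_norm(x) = 3.05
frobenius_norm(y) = 1.72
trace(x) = 5.00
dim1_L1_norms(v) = [0.78, 1.7, 1.26, 1.88, 2.52, 2.19, 2.13]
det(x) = -0.01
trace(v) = 1.06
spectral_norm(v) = 1.75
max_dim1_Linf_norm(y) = 0.81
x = v + y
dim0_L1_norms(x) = [0.96, 2.95, 2.6, 1.03, 2.4, 4.08, 1.62]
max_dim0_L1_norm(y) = 1.33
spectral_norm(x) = 2.33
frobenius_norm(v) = 2.29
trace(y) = 3.94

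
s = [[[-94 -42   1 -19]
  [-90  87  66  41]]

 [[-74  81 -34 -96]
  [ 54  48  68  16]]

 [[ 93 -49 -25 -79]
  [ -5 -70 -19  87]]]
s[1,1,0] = 54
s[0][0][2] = 1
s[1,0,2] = -34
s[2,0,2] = -25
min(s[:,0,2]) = -34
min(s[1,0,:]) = -96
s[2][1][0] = -5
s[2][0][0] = 93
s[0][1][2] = 66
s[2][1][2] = -19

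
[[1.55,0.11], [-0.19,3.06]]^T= [[1.55,  -0.19],  [0.11,  3.06]]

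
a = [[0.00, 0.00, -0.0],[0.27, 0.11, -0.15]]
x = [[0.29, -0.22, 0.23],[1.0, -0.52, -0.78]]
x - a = [[0.29, -0.22, 0.23], [0.73, -0.63, -0.63]]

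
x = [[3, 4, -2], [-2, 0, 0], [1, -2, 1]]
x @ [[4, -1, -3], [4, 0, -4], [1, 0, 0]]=[[26, -3, -25], [-8, 2, 6], [-3, -1, 5]]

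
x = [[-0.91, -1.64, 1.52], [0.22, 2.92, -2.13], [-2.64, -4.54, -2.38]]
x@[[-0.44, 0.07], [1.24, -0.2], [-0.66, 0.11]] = [[-2.64, 0.43], [4.93, -0.80], [-2.9, 0.46]]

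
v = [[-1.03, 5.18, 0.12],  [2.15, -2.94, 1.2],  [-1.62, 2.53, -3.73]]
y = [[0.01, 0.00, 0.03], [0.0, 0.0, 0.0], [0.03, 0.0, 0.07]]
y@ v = [[-0.06, 0.13, -0.11], [0.00, 0.00, 0.00], [-0.14, 0.33, -0.26]]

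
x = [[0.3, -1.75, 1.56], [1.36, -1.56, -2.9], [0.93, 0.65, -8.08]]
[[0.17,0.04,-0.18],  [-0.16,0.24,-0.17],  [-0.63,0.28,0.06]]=x @ [[0.03, 0.07, -0.01], [-0.02, -0.04, 0.10], [0.08, -0.03, -0.0]]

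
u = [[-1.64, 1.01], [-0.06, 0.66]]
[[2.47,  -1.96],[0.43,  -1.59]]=u @ [[-1.17, -0.3], [0.55, -2.43]]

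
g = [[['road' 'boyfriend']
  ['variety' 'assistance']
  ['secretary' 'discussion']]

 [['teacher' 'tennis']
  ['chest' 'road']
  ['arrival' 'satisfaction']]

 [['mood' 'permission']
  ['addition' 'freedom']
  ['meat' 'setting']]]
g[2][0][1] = 'permission'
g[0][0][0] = 'road'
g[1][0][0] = 'teacher'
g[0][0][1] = 'boyfriend'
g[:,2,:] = [['secretary', 'discussion'], ['arrival', 'satisfaction'], ['meat', 'setting']]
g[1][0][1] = 'tennis'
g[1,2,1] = 'satisfaction'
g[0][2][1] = 'discussion'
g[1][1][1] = 'road'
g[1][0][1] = 'tennis'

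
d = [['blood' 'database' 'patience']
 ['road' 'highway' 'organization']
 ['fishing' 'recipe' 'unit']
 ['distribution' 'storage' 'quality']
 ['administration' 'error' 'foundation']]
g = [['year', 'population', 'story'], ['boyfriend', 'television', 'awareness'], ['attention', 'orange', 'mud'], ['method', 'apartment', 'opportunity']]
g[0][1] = 'population'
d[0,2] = 'patience'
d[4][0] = 'administration'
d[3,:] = ['distribution', 'storage', 'quality']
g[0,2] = 'story'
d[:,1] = ['database', 'highway', 'recipe', 'storage', 'error']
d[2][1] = 'recipe'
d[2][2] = 'unit'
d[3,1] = 'storage'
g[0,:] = ['year', 'population', 'story']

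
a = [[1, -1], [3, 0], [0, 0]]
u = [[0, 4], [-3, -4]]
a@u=[[3, 8], [0, 12], [0, 0]]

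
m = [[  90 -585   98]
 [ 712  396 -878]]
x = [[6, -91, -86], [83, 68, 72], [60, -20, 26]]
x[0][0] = 6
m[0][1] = -585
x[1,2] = 72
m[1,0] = 712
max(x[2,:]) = 60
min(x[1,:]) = 68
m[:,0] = [90, 712]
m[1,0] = 712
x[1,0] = 83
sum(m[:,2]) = -780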